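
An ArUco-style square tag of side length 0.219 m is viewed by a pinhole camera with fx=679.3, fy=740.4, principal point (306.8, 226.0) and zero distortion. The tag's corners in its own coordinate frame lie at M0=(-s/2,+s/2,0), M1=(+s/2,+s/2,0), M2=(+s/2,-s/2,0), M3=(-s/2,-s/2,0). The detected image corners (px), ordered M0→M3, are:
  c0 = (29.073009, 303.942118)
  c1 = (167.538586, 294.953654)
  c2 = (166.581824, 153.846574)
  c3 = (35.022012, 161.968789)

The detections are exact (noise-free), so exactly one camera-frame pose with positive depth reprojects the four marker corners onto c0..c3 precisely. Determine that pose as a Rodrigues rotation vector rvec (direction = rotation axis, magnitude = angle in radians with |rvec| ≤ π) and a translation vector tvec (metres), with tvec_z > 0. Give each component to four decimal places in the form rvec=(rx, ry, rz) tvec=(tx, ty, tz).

Intrinsics K: fx=679.3, fy=740.4, cx=306.8, cy=226.0
Marker side s = 0.219 m; corners in marker frame (Z=0):
  M0 = (-0.1095, +0.1095, 0)
  M1 = (+0.1095, +0.1095, 0)
  M2 = (+0.1095, -0.1095, 0)
  M3 = (-0.1095, -0.1095, 0)
Detected image corners:
  c0 = (29.073009, 303.942118) px
  c1 = (167.538586, 294.953654) px
  c2 = (166.581824, 153.846574) px
  c3 = (35.022012, 161.968789) px
Planar DLT: solve 8×8 A·h = b for H (H[2,2]=1):
  H  [+617.47178 -34.59994 +99.68808]
  H  [-35.84910 +592.94852 +226.86337]
  H  [+0.01384 -0.23330 +1.00000]
B = K⁻¹H; ‖b₁‖=0.904370, ‖b₂‖=0.904370; λ = 2/(‖b₁‖+‖b₂‖) = 1.105743, sign → tz>0 ⇒ λ=+1.105743
r₁ = λ·B[:,0] = (+0.99819,-0.05821,+0.01531); r₂ = λ·B[:,1] = (+0.06019,+0.96428,-0.25797)
r₃ = r₁×r₂ = (+0.00026,+0.25842,+0.96603); SVD([r₁ r₂ r₃]) → R = UVᵀ:
  R  [+0.99819 +0.06019 +0.00026]
  R  [-0.05821 +0.96428 +0.25842]
  R  [+0.01531 -0.25797 +0.96603]
t = (-0.33713, +0.00129, +1.10574) m
tr R = 2.928494; θ = arccos((tr R − 1)/2) = 0.268209 rad = 15.367°
axis k = ((R−Rᵀ)₃₂, (R−Rᵀ)₁₃, (R−Rᵀ)₂₁) / (2 sinθ) = (-0.974314, -0.028400, -0.223394)
rvec = θ·k = (-0.261320, -0.007617, -0.059916)

rvec=(-0.2613, -0.0076, -0.0599) tvec=(-0.3371, 0.0013, 1.1057)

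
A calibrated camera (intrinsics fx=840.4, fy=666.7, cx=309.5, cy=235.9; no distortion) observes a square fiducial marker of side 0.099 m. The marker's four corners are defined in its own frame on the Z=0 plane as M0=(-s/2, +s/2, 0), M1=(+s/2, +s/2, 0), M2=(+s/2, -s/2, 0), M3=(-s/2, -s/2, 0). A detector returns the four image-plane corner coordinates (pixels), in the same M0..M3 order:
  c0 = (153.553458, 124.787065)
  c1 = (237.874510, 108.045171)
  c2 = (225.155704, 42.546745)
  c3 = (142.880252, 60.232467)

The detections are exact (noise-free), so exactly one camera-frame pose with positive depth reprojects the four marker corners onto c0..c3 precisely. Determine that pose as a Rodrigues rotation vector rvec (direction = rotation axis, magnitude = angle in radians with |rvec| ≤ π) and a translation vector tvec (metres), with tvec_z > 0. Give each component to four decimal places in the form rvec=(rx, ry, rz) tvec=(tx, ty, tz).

Intrinsics K: fx=840.4, fy=666.7, cx=309.5, cy=235.9
Marker side s = 0.099 m; corners in marker frame (Z=0):
  M0 = (-0.0495, +0.0495, 0)
  M1 = (+0.0495, +0.0495, 0)
  M2 = (+0.0495, -0.0495, 0)
  M3 = (-0.0495, -0.0495, 0)
Detected image corners:
  c0 = (153.553458, 124.787065) px
  c1 = (237.874510, 108.045171) px
  c2 = (225.155704, 42.546745) px
  c3 = (142.880252, 60.232467) px
Planar DLT: solve 8×8 A·h = b for H (H[2,2]=1):
  H  [+802.42463 +76.39576 +189.38054]
  H  [-191.10092 +638.38374 +83.63709]
  H  [-0.20467 -0.21932 +1.00000]
B = K⁻¹H; ‖b₁‖=1.071945, ‖b₂‖=1.071945; λ = 2/(‖b₁‖+‖b₂‖) = 0.932884, sign → tz>0 ⇒ λ=+0.932884
r₁ = λ·B[:,0] = (+0.96105,-0.19984,-0.19093); r₂ = λ·B[:,1] = (+0.16015,+0.96566,-0.20460)
r₃ = r₁×r₂ = (+0.22526,+0.16605,+0.96004); SVD([r₁ r₂ r₃]) → R = UVᵀ:
  R  [+0.96105 +0.16015 +0.22526]
  R  [-0.19984 +0.96566 +0.16605]
  R  [-0.19093 -0.20460 +0.96004]
t = (-0.13334, -0.21305, +0.93288) m
tr R = 2.886745; θ = arccos((tr R − 1)/2) = 0.338142 rad = 19.374°
axis k = ((R−Rᵀ)₃₂, (R−Rᵀ)₁₃, (R−Rᵀ)₂₁) / (2 sinθ) = (-0.558651, +0.627299, -0.542591)
rvec = θ·k = (-0.188904, +0.212117, -0.183473)

rvec=(-0.1889, 0.2121, -0.1835) tvec=(-0.1333, -0.2131, 0.9329)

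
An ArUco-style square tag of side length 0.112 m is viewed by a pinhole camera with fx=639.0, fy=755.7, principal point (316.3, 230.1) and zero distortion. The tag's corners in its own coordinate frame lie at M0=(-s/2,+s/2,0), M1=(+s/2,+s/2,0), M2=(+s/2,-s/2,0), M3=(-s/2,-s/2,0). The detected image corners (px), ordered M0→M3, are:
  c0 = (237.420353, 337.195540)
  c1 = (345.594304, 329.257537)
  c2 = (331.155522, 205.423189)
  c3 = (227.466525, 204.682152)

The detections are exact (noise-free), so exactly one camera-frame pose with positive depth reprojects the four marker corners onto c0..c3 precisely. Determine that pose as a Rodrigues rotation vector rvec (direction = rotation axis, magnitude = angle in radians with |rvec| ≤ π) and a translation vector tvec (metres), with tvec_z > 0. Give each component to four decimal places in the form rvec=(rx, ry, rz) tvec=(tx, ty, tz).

Intrinsics K: fx=639.0, fy=755.7, cx=316.3, cy=230.1
Marker side s = 0.112 m; corners in marker frame (Z=0):
  M0 = (-0.0560, +0.0560, 0)
  M1 = (+0.0560, +0.0560, 0)
  M2 = (+0.0560, -0.0560, 0)
  M3 = (-0.0560, -0.0560, 0)
Detected image corners:
  c0 = (237.420353, 337.195540) px
  c1 = (345.594304, 329.257537) px
  c2 = (331.155522, 205.423189) px
  c3 = (227.466525, 204.682152) px
Planar DLT: solve 8×8 A·h = b for H (H[2,2]=1):
  H  [+1114.29406 -17.78606 +287.01289]
  H  [+128.18395 +1023.03870 +267.47865]
  H  [+0.59205 -0.44619 +1.00000]
B = K⁻¹H; ‖b₁‖=1.566942, ‖b₂‖=1.566942; λ = 2/(‖b₁‖+‖b₂‖) = 0.638186, sign → tz>0 ⇒ λ=+0.638186
r₁ = λ·B[:,0] = (+0.92585,-0.00680,+0.37784); r₂ = λ·B[:,1] = (+0.12319,+0.95065,-0.28475)
r₃ = r₁×r₂ = (-0.35726,+0.31018,+0.88100); SVD([r₁ r₂ r₃]) → R = UVᵀ:
  R  [+0.92585 +0.12319 -0.35726]
  R  [-0.00680 +0.95065 +0.31018]
  R  [+0.37784 -0.28475 +0.88100]
t = (-0.02925, +0.03157, +0.63819) m
tr R = 2.757496; θ = arccos((tr R − 1)/2) = 0.497563 rad = 28.508°
axis k = ((R−Rᵀ)₃₂, (R−Rᵀ)₁₃, (R−Rᵀ)₂₁) / (2 sinθ) = (-0.623240, -0.770084, -0.136167)
rvec = θ·k = (-0.310102, -0.383166, -0.067752)

rvec=(-0.3101, -0.3832, -0.0678) tvec=(-0.0292, 0.0316, 0.6382)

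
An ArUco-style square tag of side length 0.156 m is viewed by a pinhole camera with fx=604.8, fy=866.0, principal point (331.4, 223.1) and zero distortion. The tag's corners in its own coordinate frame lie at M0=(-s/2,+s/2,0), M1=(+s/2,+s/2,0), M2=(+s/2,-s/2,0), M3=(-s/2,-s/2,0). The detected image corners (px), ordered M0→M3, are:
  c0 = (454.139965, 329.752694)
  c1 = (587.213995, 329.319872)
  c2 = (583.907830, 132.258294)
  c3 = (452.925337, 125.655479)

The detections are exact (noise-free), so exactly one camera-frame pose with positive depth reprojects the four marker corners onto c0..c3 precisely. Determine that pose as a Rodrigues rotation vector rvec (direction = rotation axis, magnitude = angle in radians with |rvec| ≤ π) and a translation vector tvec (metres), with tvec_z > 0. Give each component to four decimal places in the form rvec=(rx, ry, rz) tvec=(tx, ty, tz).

rvec=(-0.0704, -0.1534, 0.0112) tvec=(0.2105, 0.0042, 0.6724)

Intrinsics K: fx=604.8, fy=866.0, cx=331.4, cy=223.1
Marker side s = 0.156 m; corners in marker frame (Z=0):
  M0 = (-0.0780, +0.0780, 0)
  M1 = (+0.0780, +0.0780, 0)
  M2 = (+0.0780, -0.0780, 0)
  M3 = (-0.0780, -0.0780, 0)
Detected image corners:
  c0 = (454.139965, 329.752694) px
  c1 = (587.213995, 329.319872) px
  c2 = (583.907830, 132.258294) px
  c3 = (452.925337, 125.655479) px
Planar DLT: solve 8×8 A·h = b for H (H[2,2]=1):
  H  [+963.94232 -40.16557 +520.70361]
  H  [+71.87882 +1261.19848 +228.44913]
  H  [+0.22647 -0.10543 +1.00000]
B = K⁻¹H; ‖b₁‖=1.487276, ‖b₂‖=1.487276; λ = 2/(‖b₁‖+‖b₂‖) = 0.672370, sign → tz>0 ⇒ λ=+0.672370
r₁ = λ·B[:,0] = (+0.98820,+0.01658,+0.15227); r₂ = λ·B[:,1] = (-0.00581,+0.99747,-0.07089)
r₃ = r₁×r₂ = (-0.15306,+0.06916,+0.98579); SVD([r₁ r₂ r₃]) → R = UVᵀ:
  R  [+0.98820 -0.00581 -0.15306]
  R  [+0.01658 +0.99747 +0.06916]
  R  [+0.15227 -0.07089 +0.98579]
t = (+0.21045, +0.00415, +0.67237) m
tr R = 2.971460; θ = arccos((tr R − 1)/2) = 0.169139 rad = 9.691°
axis k = ((R−Rᵀ)₃₂, (R−Rᵀ)₁₃, (R−Rᵀ)₂₁) / (2 sinθ) = (-0.415988, -0.906935, +0.066505)
rvec = θ·k = (-0.070360, -0.153398, +0.011249)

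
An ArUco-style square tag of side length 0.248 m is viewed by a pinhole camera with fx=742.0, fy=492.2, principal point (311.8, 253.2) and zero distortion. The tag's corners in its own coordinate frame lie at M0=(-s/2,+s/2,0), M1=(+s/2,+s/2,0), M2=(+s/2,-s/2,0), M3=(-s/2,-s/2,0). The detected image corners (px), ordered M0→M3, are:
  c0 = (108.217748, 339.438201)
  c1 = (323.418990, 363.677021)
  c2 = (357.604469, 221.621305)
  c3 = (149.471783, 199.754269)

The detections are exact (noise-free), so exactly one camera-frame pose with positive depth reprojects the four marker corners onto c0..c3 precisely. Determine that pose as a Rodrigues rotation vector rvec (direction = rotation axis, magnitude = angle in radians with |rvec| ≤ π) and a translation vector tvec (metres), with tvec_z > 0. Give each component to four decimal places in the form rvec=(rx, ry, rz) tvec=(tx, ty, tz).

rvec=(-0.1250, 0.0282, 0.1620) tvec=(-0.0891, 0.0462, 0.8545)

Intrinsics K: fx=742.0, fy=492.2, cx=311.8, cy=253.2
Marker side s = 0.248 m; corners in marker frame (Z=0):
  M0 = (-0.1240, +0.1240, 0)
  M1 = (+0.1240, +0.1240, 0)
  M2 = (+0.1240, -0.1240, 0)
  M3 = (-0.1240, -0.1240, 0)
Detected image corners:
  c0 = (108.217748, 339.438201) px
  c1 = (323.418990, 363.677021) px
  c2 = (357.604469, 221.621305) px
  c3 = (149.471783, 199.754269) px
Planar DLT: solve 8×8 A·h = b for H (H[2,2]=1):
  H  [+842.78785 -185.63867 +234.42702]
  H  [+80.34550 +527.91014 +279.81360]
  H  [-0.04455 -0.14260 +1.00000]
B = K⁻¹H; ‖b₁‖=1.170315, ‖b₂‖=1.170315; λ = 2/(‖b₁‖+‖b₂‖) = 0.854471, sign → tz>0 ⇒ λ=+0.854471
r₁ = λ·B[:,0] = (+0.98653,+0.15907,-0.03807); r₂ = λ·B[:,1] = (-0.16258,+0.97914,-0.12184)
r₃ = r₁×r₂ = (+0.01790,+0.12639,+0.99182); SVD([r₁ r₂ r₃]) → R = UVᵀ:
  R  [+0.98653 -0.16258 +0.01790]
  R  [+0.15907 +0.97914 +0.12639]
  R  [-0.03807 -0.12184 +0.99182]
t = (-0.08910, +0.04620, +0.85447) m
tr R = 2.957496; θ = arccos((tr R − 1)/2) = 0.206531 rad = 11.833°
axis k = ((R−Rᵀ)₃₂, (R−Rᵀ)₁₃, (R−Rᵀ)₂₁) / (2 sinθ) = (-0.605261, +0.136458, +0.784244)
rvec = θ·k = (-0.125005, +0.028183, +0.161970)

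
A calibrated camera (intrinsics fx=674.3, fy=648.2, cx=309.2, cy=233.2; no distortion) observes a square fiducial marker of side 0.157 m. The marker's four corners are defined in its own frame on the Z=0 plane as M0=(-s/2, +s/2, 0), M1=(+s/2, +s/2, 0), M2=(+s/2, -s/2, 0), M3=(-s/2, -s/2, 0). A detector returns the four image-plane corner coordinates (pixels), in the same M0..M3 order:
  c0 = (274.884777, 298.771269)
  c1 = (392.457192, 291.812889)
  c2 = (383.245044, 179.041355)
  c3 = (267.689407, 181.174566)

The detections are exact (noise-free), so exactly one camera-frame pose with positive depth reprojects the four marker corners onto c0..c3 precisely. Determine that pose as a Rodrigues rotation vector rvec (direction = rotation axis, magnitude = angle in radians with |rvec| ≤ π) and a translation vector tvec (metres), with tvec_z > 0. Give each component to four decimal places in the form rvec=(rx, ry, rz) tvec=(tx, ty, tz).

Intrinsics K: fx=674.3, fy=648.2, cx=309.2, cy=233.2
Marker side s = 0.157 m; corners in marker frame (Z=0):
  M0 = (-0.0785, +0.0785, 0)
  M1 = (+0.0785, +0.0785, 0)
  M2 = (+0.0785, -0.0785, 0)
  M3 = (-0.0785, -0.0785, 0)
Detected image corners:
  c0 = (274.884777, 298.771269) px
  c1 = (392.457192, 291.812889) px
  c2 = (383.245044, 179.041355) px
  c3 = (267.689407, 181.174566) px
Planar DLT: solve 8×8 A·h = b for H (H[2,2]=1):
  H  [+828.64422 +9.99449 +330.72521]
  H  [+33.41782 +702.76697 +237.07181]
  H  [+0.26174 -0.12862 +1.00000]
B = K⁻¹H; ‖b₁‖=1.140142, ‖b₂‖=1.140142; λ = 2/(‖b₁‖+‖b₂‖) = 0.877084, sign → tz>0 ⇒ λ=+0.877084
r₁ = λ·B[:,0] = (+0.97257,-0.03737,+0.22957); r₂ = λ·B[:,1] = (+0.06473,+0.99151,-0.11281)
r₃ = r₁×r₂ = (-0.22341,+0.12458,+0.96673); SVD([r₁ r₂ r₃]) → R = UVᵀ:
  R  [+0.97257 +0.06473 -0.22341]
  R  [-0.03737 +0.99151 +0.12458]
  R  [+0.22957 -0.11281 +0.96673]
t = (+0.02800, +0.00524, +0.87708) m
tr R = 2.930810; θ = arccos((tr R − 1)/2) = 0.263803 rad = 15.115°
axis k = ((R−Rᵀ)₃₂, (R−Rᵀ)₁₃, (R−Rᵀ)₂₁) / (2 sinθ) = (-0.455209, -0.868591, -0.195789)
rvec = θ·k = (-0.120086, -0.229137, -0.051650)

rvec=(-0.1201, -0.2291, -0.0516) tvec=(0.0280, 0.0052, 0.8771)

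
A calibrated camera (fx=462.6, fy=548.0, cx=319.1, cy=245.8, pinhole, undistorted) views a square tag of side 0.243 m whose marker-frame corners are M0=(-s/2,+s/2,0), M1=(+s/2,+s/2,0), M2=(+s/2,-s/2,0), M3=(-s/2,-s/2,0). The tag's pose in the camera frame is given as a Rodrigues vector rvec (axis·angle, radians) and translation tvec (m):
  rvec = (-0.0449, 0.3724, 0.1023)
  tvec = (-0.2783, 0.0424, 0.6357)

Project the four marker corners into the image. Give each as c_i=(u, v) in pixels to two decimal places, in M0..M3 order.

Intrinsics K: fx=462.6, fy=548.0, cx=319.1, cy=245.8
Marker side s = 0.243 m; corners in marker frame (Z=0):
  M0 = (-0.1215, +0.1215, 0)
  M1 = (+0.1215, +0.1215, 0)
  M2 = (+0.1215, -0.1215, 0)
  M3 = (-0.1215, -0.1215, 0)
rvec = (-0.0449, 0.3724, 0.1023), |rvec| = θ = 0.38880 rad = 22.276°
Rodrigues: sinθ=0.37908, 1−cosθ=0.07463; R = I + sinθ·[k]× + (1−cosθ)·[k]×²:
    [+0.92636 -0.10800 +0.36082]
    [+0.09149 +0.99384 +0.06259]
    [-0.36536 -0.02497 +0.93053]
t = (-0.2783, 0.0424, 0.6357) m
M0: Pc = R·M0+t = (-0.40397, +0.15204, +0.67706); u = 462.6·(-0.40397)/0.67706 + 319.1 = 43.0840, v = 548.0·(+0.15204)/0.67706 + 245.8 = 368.8554
M1: Pc = R·M1+t = (-0.17887, +0.17427, +0.58828); u = 462.6·(-0.17887)/0.58828 + 319.1 = 178.4436, v = 548.0·(+0.17427)/0.58828 + 245.8 = 408.1359
M2: Pc = R·M2+t = (-0.15263, -0.06724, +0.59434); u = 462.6·(-0.15263)/0.59434 + 319.1 = 200.3057, v = 548.0·(-0.06724)/0.59434 + 245.8 = 183.8069
M3: Pc = R·M3+t = (-0.37773, -0.08947, +0.68312); u = 462.6·(-0.37773)/0.68312 + 319.1 = 63.3070, v = 548.0·(-0.08947)/0.68312 + 245.8 = 174.0300

c0=(43.08, 368.86) c1=(178.44, 408.14) c2=(200.31, 183.81) c3=(63.31, 174.03)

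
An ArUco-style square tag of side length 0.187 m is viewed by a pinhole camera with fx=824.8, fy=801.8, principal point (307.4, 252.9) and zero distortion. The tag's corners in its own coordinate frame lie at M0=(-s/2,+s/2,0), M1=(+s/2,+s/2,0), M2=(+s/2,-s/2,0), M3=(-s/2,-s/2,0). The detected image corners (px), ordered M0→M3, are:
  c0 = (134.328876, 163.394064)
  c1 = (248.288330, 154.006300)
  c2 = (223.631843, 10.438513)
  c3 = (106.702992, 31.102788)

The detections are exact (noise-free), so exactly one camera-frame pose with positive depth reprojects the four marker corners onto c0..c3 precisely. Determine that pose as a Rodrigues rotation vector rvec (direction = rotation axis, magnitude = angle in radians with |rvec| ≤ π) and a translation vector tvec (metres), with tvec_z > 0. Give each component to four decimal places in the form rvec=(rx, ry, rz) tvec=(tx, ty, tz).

rvec=(0.2871, 0.4632, -0.0862) tvec=(-0.1744, -0.2208, 1.0972)

Intrinsics K: fx=824.8, fy=801.8, cx=307.4, cy=252.9
Marker side s = 0.187 m; corners in marker frame (Z=0):
  M0 = (-0.0935, +0.0935, 0)
  M1 = (+0.0935, +0.0935, 0)
  M2 = (+0.0935, -0.0935, 0)
  M3 = (-0.0935, -0.0935, 0)
Detected image corners:
  c0 = (134.328876, 163.394064) px
  c1 = (248.288330, 154.006300) px
  c2 = (223.631843, 10.438513) px
  c3 = (106.702992, 31.102788) px
Planar DLT: solve 8×8 A·h = b for H (H[2,2]=1):
  H  [+543.73465 +181.24493 +176.29631]
  H  [-116.67743 +757.14507 +91.51345]
  H  [-0.41205 +0.23085 +1.00000]
B = K⁻¹H; ‖b₁‖=0.911410, ‖b₂‖=0.911410; λ = 2/(‖b₁‖+‖b₂‖) = 1.097201, sign → tz>0 ⇒ λ=+1.097201
r₁ = λ·B[:,0] = (+0.89181,-0.01707,-0.45210); r₂ = λ·B[:,1] = (+0.14670,+0.95620,+0.25329)
r₃ = r₁×r₂ = (+0.42797,-0.29221,+0.85525); SVD([r₁ r₂ r₃]) → R = UVᵀ:
  R  [+0.89181 +0.14670 +0.42797]
  R  [-0.01707 +0.95620 -0.29221]
  R  [-0.45210 +0.25329 +0.85525]
t = (-0.17440, -0.22084, +1.09720) m
tr R = 2.703256; θ = arccos((tr R − 1)/2) = 0.551713 rad = 31.611°
axis k = ((R−Rᵀ)₃₂, (R−Rᵀ)₁₃, (R−Rᵀ)₂₁) / (2 sinθ) = (+0.520371, +0.839529, -0.156223)
rvec = θ·k = (+0.287095, +0.463179, -0.086190)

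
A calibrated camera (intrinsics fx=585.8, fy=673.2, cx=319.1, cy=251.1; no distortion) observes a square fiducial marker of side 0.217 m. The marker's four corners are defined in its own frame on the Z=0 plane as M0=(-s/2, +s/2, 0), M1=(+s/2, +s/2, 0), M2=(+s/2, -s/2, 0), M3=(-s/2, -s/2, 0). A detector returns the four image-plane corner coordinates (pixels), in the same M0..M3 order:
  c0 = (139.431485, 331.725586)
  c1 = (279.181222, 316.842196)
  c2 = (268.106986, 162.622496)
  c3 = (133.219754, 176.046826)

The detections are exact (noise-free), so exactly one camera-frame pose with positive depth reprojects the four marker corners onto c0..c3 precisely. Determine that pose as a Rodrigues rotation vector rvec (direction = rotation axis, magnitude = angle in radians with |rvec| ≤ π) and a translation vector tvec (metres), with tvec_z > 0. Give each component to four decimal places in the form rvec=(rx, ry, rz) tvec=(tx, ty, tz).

Intrinsics K: fx=585.8, fy=673.2, cx=319.1, cy=251.1
Marker side s = 0.217 m; corners in marker frame (Z=0):
  M0 = (-0.1085, +0.1085, 0)
  M1 = (+0.1085, +0.1085, 0)
  M2 = (+0.1085, -0.1085, 0)
  M3 = (-0.1085, -0.1085, 0)
Detected image corners:
  c0 = (139.431485, 331.725586) px
  c1 = (279.181222, 316.842196) px
  c2 = (268.106986, 162.622496) px
  c3 = (133.219754, 176.046826) px
Planar DLT: solve 8×8 A·h = b for H (H[2,2]=1):
  H  [+638.40968 +6.04864 +205.11852]
  H  [-58.17418 +673.32666 +245.40084]
  H  [+0.02832 -0.16496 +1.00000]
B = K⁻¹H; ‖b₁‖=1.079119, ‖b₂‖=1.079119; λ = 2/(‖b₁‖+‖b₂‖) = 0.926682, sign → tz>0 ⇒ λ=+0.926682
r₁ = λ·B[:,0] = (+0.99561,-0.08987,+0.02625); r₂ = λ·B[:,1] = (+0.09284,+0.98388,-0.15287)
r₃ = r₁×r₂ = (-0.01209,+0.15463,+0.98790); SVD([r₁ r₂ r₃]) → R = UVᵀ:
  R  [+0.99561 +0.09284 -0.01209]
  R  [-0.08987 +0.98388 +0.15463]
  R  [+0.02625 -0.15287 +0.98790]
t = (-0.18031, -0.00785, +0.92668) m
tr R = 2.967381; θ = arccos((tr R − 1)/2) = 0.180853 rad = 10.362°
axis k = ((R−Rᵀ)₃₂, (R−Rᵀ)₁₃, (R−Rᵀ)₂₁) / (2 sinθ) = (-0.854802, -0.106563, -0.507896)
rvec = θ·k = (-0.154594, -0.019272, -0.091855)

rvec=(-0.1546, -0.0193, -0.0919) tvec=(-0.1803, -0.0078, 0.9267)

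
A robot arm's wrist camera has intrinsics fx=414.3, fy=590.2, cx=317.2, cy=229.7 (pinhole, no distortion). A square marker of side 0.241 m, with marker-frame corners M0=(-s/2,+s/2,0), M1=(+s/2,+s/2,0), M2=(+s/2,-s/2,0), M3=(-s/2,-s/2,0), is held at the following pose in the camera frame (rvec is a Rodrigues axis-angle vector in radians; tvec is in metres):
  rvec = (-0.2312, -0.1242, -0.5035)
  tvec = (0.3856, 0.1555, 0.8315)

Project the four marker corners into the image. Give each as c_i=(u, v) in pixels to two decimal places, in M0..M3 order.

c0=(496.02, 464.78) c1=(591.55, 373.53) c2=(521.31, 227.83) c3=(427.45, 306.76)

Intrinsics K: fx=414.3, fy=590.2, cx=317.2, cy=229.7
Marker side s = 0.241 m; corners in marker frame (Z=0):
  M0 = (-0.1205, +0.1205, 0)
  M1 = (+0.1205, +0.1205, 0)
  M2 = (+0.1205, -0.1205, 0)
  M3 = (-0.1205, -0.1205, 0)
rvec = (-0.2312, -0.1242, -0.5035), |rvec| = θ = 0.56780 rad = 32.532°
Rodrigues: sinθ=0.53777, 1−cosθ=0.15691; R = I + sinθ·[k]× + (1−cosθ)·[k]×²:
    [+0.86911 +0.49085 -0.06098]
    [-0.46290 +0.85060 +0.24941]
    [+0.17429 -0.18854 +0.96648]
t = (0.3856, 0.1555, 0.8315) m
M0: Pc = R·M0+t = (+0.34002, +0.31378, +0.78778); u = 414.3·(+0.34002)/0.78778 + 317.2 = 496.0200, v = 590.2·(+0.31378)/0.78778 + 229.7 = 464.7799
M1: Pc = R·M1+t = (+0.54948, +0.20222, +0.82978); u = 414.3·(+0.54948)/0.82978 + 317.2 = 591.5459, v = 590.2·(+0.20222)/0.82978 + 229.7 = 373.5310
M2: Pc = R·M2+t = (+0.43118, -0.00278, +0.87522); u = 414.3·(+0.43118)/0.87522 + 317.2 = 521.3056, v = 590.2·(-0.00278)/0.87522 + 229.7 = 227.8276
M3: Pc = R·M3+t = (+0.22172, +0.10878, +0.83322); u = 414.3·(+0.22172)/0.83322 + 317.2 = 427.4481, v = 590.2·(+0.10878)/0.83322 + 229.7 = 306.7552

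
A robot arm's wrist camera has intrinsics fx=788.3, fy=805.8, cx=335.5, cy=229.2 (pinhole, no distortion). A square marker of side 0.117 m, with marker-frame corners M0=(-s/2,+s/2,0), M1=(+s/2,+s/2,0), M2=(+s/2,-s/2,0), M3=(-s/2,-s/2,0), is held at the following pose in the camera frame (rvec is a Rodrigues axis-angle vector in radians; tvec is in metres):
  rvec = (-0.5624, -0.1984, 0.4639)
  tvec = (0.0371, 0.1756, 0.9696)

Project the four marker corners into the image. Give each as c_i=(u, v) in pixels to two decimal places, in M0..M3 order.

c0=(305.27, 394.46) c1=(391.65, 440.86) c2=(421.77, 357.18) c3=(341.20, 313.25)

Intrinsics K: fx=788.3, fy=805.8, cx=335.5, cy=229.2
Marker side s = 0.117 m; corners in marker frame (Z=0):
  M0 = (-0.0585, +0.0585, 0)
  M1 = (+0.0585, +0.0585, 0)
  M2 = (+0.0585, -0.0585, 0)
  M3 = (-0.0585, -0.0585, 0)
rvec = (-0.5624, -0.1984, 0.4639), |rvec| = θ = 0.75555 rad = 43.290°
Rodrigues: sinθ=0.68569, 1−cosθ=0.27211; R = I + sinθ·[k]× + (1−cosθ)·[k]×²:
    [+0.87866 -0.36782 -0.30442]
    [+0.47419 +0.74666 +0.46653]
    [+0.05570 -0.55427 +0.83047]
t = (0.0371, 0.1756, 0.9696) m
M0: Pc = R·M0+t = (-0.03582, +0.19154, +0.93392); u = 788.3·(-0.03582)/0.93392 + 335.5 = 305.2660, v = 805.8·(+0.19154)/0.93392 + 229.2 = 394.4633
M1: Pc = R·M1+t = (+0.06698, +0.24702, +0.94043); u = 788.3·(+0.06698)/0.94043 + 335.5 = 391.6481, v = 805.8·(+0.24702)/0.94043 + 229.2 = 440.8560
M2: Pc = R·M2+t = (+0.11002, +0.15966, +1.00528); u = 788.3·(+0.11002)/1.00528 + 335.5 = 421.7722, v = 805.8·(+0.15966)/1.00528 + 229.2 = 357.1786
M3: Pc = R·M3+t = (+0.00722, +0.10418, +0.99877); u = 788.3·(+0.00722)/0.99877 + 335.5 = 341.1954, v = 805.8·(+0.10418)/0.99877 + 229.2 = 313.2523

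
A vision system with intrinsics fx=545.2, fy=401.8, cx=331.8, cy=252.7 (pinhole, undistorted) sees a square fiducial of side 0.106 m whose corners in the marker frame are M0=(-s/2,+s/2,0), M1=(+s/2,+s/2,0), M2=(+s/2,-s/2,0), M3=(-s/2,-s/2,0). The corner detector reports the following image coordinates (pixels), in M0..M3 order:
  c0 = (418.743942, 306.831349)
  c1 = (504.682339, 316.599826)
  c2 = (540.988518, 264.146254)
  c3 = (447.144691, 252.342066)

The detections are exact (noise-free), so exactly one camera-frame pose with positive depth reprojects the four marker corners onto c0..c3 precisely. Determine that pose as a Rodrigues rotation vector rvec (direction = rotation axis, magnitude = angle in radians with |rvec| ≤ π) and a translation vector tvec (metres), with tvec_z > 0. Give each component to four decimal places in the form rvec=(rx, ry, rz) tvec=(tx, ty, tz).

rvec=(0.5908, -0.0583, 0.1922) tvec=(0.1638, 0.0512, 0.6128)

Intrinsics K: fx=545.2, fy=401.8, cx=331.8, cy=252.7
Marker side s = 0.106 m; corners in marker frame (Z=0):
  M0 = (-0.0530, +0.0530, 0)
  M1 = (+0.0530, +0.0530, 0)
  M2 = (+0.0530, -0.0530, 0)
  M3 = (-0.0530, -0.0530, 0)
Detected image corners:
  c0 = (418.743942, 306.831349) px
  c1 = (504.682339, 316.599826) px
  c2 = (540.988518, 264.146254) px
  c3 = (447.144691, 252.342066) px
Planar DLT: solve 8×8 A·h = b for H (H[2,2]=1):
  H  [+931.71705 +121.67052 +477.54933]
  H  [+152.26197 +759.13543 +286.29781]
  H  [+0.17882 +0.89402 +1.00000]
B = K⁻¹H; ‖b₁‖=1.631986, ‖b₂‖=1.631986; λ = 2/(‖b₁‖+‖b₂‖) = 0.612750, sign → tz>0 ⇒ λ=+0.612750
r₁ = λ·B[:,0] = (+0.98047,+0.16329,+0.10957); r₂ = λ·B[:,1] = (-0.19665,+0.81316,+0.54781)
r₃ = r₁×r₂ = (+0.00036,-0.55866,+0.82939); SVD([r₁ r₂ r₃]) → R = UVᵀ:
  R  [+0.98047 -0.19665 +0.00036]
  R  [+0.16329 +0.81316 -0.55866]
  R  [+0.10957 +0.54781 +0.82939]
t = (+0.16381, +0.05124, +0.61275) m
tr R = 2.623029; θ = arccos((tr R − 1)/2) = 0.624057 rad = 35.756°
axis k = ((R−Rᵀ)₃₂, (R−Rᵀ)₁₃, (R−Rᵀ)₂₁) / (2 sinθ) = (+0.946789, -0.093453, +0.307989)
rvec = θ·k = (+0.590850, -0.058320, +0.192203)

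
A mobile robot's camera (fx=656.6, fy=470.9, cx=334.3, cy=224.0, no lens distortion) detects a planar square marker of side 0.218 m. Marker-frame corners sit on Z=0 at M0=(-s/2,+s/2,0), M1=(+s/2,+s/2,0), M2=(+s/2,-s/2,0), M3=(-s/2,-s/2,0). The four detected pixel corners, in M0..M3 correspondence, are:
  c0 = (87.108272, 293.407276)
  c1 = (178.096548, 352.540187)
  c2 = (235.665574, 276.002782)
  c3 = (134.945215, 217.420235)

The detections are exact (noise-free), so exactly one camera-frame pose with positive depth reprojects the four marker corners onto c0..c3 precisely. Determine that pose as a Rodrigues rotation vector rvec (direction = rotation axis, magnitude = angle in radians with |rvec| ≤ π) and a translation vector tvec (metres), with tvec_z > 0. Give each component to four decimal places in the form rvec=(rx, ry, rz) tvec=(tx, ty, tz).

rvec=(0.2446, 0.3874, 0.5652) tvec=(-0.2828, 0.1359, 1.0449)

Intrinsics K: fx=656.6, fy=470.9, cx=334.3, cy=224.0
Marker side s = 0.218 m; corners in marker frame (Z=0):
  M0 = (-0.1090, +0.1090, 0)
  M1 = (+0.1090, +0.1090, 0)
  M2 = (+0.1090, -0.1090, 0)
  M3 = (-0.1090, -0.1090, 0)
Detected image corners:
  c0 = (87.108272, 293.407276) px
  c1 = (178.096548, 352.540187) px
  c2 = (235.665574, 276.002782) px
  c3 = (134.945215, 217.420235) px
Planar DLT: solve 8×8 A·h = b for H (H[2,2]=1):
  H  [+395.12660 -191.14257 +156.61167]
  H  [+191.53028 +439.28703 +285.26448]
  H  [-0.27560 +0.31420 +1.00000]
B = K⁻¹H; ‖b₁‖=0.957038, ‖b₂‖=0.957038; λ = 2/(‖b₁‖+‖b₂‖) = 1.044890, sign → tz>0 ⇒ λ=+1.044890
r₁ = λ·B[:,0] = (+0.77541,+0.56197,-0.28797); r₂ = λ·B[:,1] = (-0.47133,+0.81857,+0.32831)
r₃ = r₁×r₂ = (+0.42023,-0.11884,+0.89960); SVD([r₁ r₂ r₃]) → R = UVᵀ:
  R  [+0.77541 -0.47133 +0.42023]
  R  [+0.56197 +0.81857 -0.11884]
  R  [-0.28797 +0.32831 +0.89960]
t = (-0.28277, +0.13594, +1.04489) m
tr R = 2.493584; θ = arccos((tr R − 1)/2) = 0.727571 rad = 41.687°
axis k = ((R−Rᵀ)₃₂, (R−Rᵀ)₁₃, (R−Rᵀ)₂₁) / (2 sinθ) = (+0.336173, +0.532433, +0.776854)
rvec = θ·k = (+0.244590, +0.387383, +0.565216)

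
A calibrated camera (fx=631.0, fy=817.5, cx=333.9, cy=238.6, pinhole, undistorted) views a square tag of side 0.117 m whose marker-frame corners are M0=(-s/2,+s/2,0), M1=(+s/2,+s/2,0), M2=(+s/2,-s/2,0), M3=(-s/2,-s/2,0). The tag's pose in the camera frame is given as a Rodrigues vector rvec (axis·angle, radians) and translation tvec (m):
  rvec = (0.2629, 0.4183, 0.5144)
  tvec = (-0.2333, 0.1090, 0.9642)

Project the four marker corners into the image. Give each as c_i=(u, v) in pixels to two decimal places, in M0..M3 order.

c0=(142.65, 342.49) c1=(195.61, 398.46) c2=(223.03, 318.59) c3=(166.79, 263.37)

Intrinsics K: fx=631.0, fy=817.5, cx=333.9, cy=238.6
Marker side s = 0.117 m; corners in marker frame (Z=0):
  M0 = (-0.0585, +0.0585, 0)
  M1 = (+0.0585, +0.0585, 0)
  M2 = (+0.0585, -0.0585, 0)
  M3 = (-0.0585, -0.0585, 0)
rvec = (0.2629, 0.4183, 0.5144), |rvec| = θ = 0.71323 rad = 40.865°
Rodrigues: sinθ=0.65428, 1−cosθ=0.24375; R = I + sinθ·[k]× + (1−cosθ)·[k]×²:
    [+0.78937 -0.41919 +0.44853]
    [+0.52458 +0.84009 -0.13807]
    [-0.31893 +0.34427 +0.88304]
t = (-0.2333, 0.1090, 0.9642) m
M0: Pc = R·M0+t = (-0.30400, +0.12746, +1.00300); u = 631.0·(-0.30400)/1.00300 + 333.9 = 142.6488, v = 817.5·(+0.12746)/1.00300 + 238.6 = 342.4853
M1: Pc = R·M1+t = (-0.21164, +0.18883, +0.96568); u = 631.0·(-0.21164)/0.96568 + 333.9 = 195.6065, v = 817.5·(+0.18883)/0.96568 + 238.6 = 398.4570
M2: Pc = R·M2+t = (-0.16260, +0.09054, +0.92540); u = 631.0·(-0.16260)/0.92540 + 333.9 = 223.0292, v = 817.5·(+0.09054)/0.92540 + 238.6 = 318.5850
M3: Pc = R·M3+t = (-0.25496, +0.02917, +0.96272); u = 631.0·(-0.25496)/0.96272 + 333.9 = 166.7928, v = 817.5·(+0.02917)/0.96272 + 238.6 = 263.3673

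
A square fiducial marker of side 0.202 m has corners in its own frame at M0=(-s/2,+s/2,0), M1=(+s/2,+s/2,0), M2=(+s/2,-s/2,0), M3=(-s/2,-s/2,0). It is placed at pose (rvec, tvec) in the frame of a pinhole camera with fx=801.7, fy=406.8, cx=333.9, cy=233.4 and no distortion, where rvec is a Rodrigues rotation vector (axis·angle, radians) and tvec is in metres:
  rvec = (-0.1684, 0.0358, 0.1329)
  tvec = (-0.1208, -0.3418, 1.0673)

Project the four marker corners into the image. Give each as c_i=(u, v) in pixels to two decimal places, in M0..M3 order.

c0=(155.79, 134.67) c1=(307.55, 143.91) c2=(328.60, 72.27) c3=(181.29, 63.94)

Intrinsics K: fx=801.7, fy=406.8, cx=333.9, cy=233.4
Marker side s = 0.202 m; corners in marker frame (Z=0):
  M0 = (-0.1010, +0.1010, 0)
  M1 = (+0.1010, +0.1010, 0)
  M2 = (+0.1010, -0.1010, 0)
  M3 = (-0.1010, -0.1010, 0)
rvec = (-0.1684, 0.0358, 0.1329), |rvec| = θ = 0.21749 rad = 12.461°
Rodrigues: sinθ=0.21578, 1−cosθ=0.02356; R = I + sinθ·[k]× + (1−cosθ)·[k]×²:
    [+0.99057 -0.13486 +0.02437]
    [+0.12885 +0.97708 +0.16945]
    [-0.04666 -0.16471 +0.98524]
t = (-0.1208, -0.3418, 1.0673) m
M0: Pc = R·M0+t = (-0.23447, -0.25613, +1.05538); u = 801.7·(-0.23447)/1.05538 + 333.9 = 155.7906, v = 406.8·(-0.25613)/1.05538 + 233.4 = 134.6740
M1: Pc = R·M1+t = (-0.03437, -0.23010, +1.04595); u = 801.7·(-0.03437)/1.04595 + 333.9 = 307.5534, v = 406.8·(-0.23010)/1.04595 + 233.4 = 143.9073
M2: Pc = R·M2+t = (-0.00713, -0.42747, +1.07922); u = 801.7·(-0.00713)/1.07922 + 333.9 = 328.6017, v = 406.8·(-0.42747)/1.07922 + 233.4 = 72.2699
M3: Pc = R·M3+t = (-0.20723, -0.45350, +1.08865); u = 801.7·(-0.20723)/1.08865 + 333.9 = 181.2947, v = 406.8·(-0.45350)/1.08865 + 233.4 = 63.9390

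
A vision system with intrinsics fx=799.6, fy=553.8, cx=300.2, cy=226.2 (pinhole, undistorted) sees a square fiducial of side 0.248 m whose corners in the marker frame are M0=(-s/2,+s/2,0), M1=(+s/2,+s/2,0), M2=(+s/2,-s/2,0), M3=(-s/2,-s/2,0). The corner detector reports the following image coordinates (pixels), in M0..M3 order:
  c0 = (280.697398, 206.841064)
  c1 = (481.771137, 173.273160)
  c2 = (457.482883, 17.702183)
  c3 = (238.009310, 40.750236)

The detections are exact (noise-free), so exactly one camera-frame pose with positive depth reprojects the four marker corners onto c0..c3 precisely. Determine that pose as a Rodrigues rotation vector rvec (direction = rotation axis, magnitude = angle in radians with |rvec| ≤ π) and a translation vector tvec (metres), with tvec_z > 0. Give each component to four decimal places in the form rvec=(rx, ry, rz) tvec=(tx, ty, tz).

rvec=(0.2365, -0.3065, -0.2069) tvec=(0.0743, -0.1773, 0.8603)

Intrinsics K: fx=799.6, fy=553.8, cx=300.2, cy=226.2
Marker side s = 0.248 m; corners in marker frame (Z=0):
  M0 = (-0.1240, +0.1240, 0)
  M1 = (+0.1240, +0.1240, 0)
  M2 = (+0.1240, -0.1240, 0)
  M3 = (-0.1240, -0.1240, 0)
Detected image corners:
  c0 = (280.697398, 206.841064) px
  c1 = (481.771137, 173.273160) px
  c2 = (457.482883, 17.702183) px
  c3 = (238.009310, 40.750236) px
Planar DLT: solve 8×8 A·h = b for H (H[2,2]=1):
  H  [+962.01783 +243.78203 +369.25024]
  H  [-80.18758 +680.82931 +112.10034]
  H  [+0.31697 +0.30236 +1.00000]
B = K⁻¹H; ‖b₁‖=1.162329, ‖b₂‖=1.162329; λ = 2/(‖b₁‖+‖b₂‖) = 0.860342, sign → tz>0 ⇒ λ=+0.860342
r₁ = λ·B[:,0] = (+0.93272,-0.23596,+0.27270); r₂ = λ·B[:,1] = (+0.16464,+0.95143,+0.26013)
r₃ = r₁×r₂ = (-0.32084,-0.19773,+0.92626); SVD([r₁ r₂ r₃]) → R = UVᵀ:
  R  [+0.93272 +0.16464 -0.32084]
  R  [-0.23596 +0.95143 -0.19773]
  R  [+0.27270 +0.26013 +0.92626]
t = (+0.07430, -0.17726, +0.86034) m
tr R = 2.810414; θ = arccos((tr R − 1)/2) = 0.438930 rad = 25.149°
axis k = ((R−Rᵀ)₃₂, (R−Rᵀ)₁₃, (R−Rᵀ)₂₁) / (2 sinθ) = (+0.538703, -0.698324, -0.471320)
rvec = θ·k = (+0.236453, -0.306515, -0.206877)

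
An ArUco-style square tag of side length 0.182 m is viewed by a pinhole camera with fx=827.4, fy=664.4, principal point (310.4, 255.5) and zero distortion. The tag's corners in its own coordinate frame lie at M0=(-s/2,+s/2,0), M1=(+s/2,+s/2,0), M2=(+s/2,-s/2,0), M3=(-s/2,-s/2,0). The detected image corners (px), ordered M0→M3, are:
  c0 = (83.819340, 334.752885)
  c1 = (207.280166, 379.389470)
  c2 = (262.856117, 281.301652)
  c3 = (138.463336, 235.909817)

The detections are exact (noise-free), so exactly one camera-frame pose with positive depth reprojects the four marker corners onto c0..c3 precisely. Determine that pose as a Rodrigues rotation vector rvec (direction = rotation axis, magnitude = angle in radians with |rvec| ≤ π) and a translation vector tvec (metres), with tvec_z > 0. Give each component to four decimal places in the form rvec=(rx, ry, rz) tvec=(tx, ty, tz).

Intrinsics K: fx=827.4, fy=664.4, cx=310.4, cy=255.5
Marker side s = 0.182 m; corners in marker frame (Z=0):
  M0 = (-0.0910, +0.0910, 0)
  M1 = (+0.0910, +0.0910, 0)
  M2 = (+0.0910, -0.0910, 0)
  M3 = (-0.0910, -0.0910, 0)
Detected image corners:
  c0 = (83.819340, 334.752885) px
  c1 = (207.280166, 379.389470) px
  c2 = (262.856117, 281.301652) px
  c3 = (138.463336, 235.909817) px
Planar DLT: solve 8×8 A·h = b for H (H[2,2]=1):
  H  [+684.25021 -294.16624 +173.08855]
  H  [+253.27053 +556.38066 +308.10166]
  H  [+0.01933 +0.04991 +1.00000]
B = K⁻¹H; ‖b₁‖=0.901137, ‖b₂‖=0.901137; λ = 2/(‖b₁‖+‖b₂‖) = 1.109709, sign → tz>0 ⇒ λ=+1.109709
r₁ = λ·B[:,0] = (+0.90967,+0.41478,+0.02145); r₂ = λ·B[:,1] = (-0.41532,+0.90799,+0.05539)
r₃ = r₁×r₂ = (+0.00350,-0.05929,+0.99823); SVD([r₁ r₂ r₃]) → R = UVᵀ:
  R  [+0.90967 -0.41532 +0.00350]
  R  [+0.41478 +0.90799 -0.05929]
  R  [+0.02145 +0.05539 +0.99823]
t = (-0.18416, +0.08786, +1.10971) m
tr R = 2.815895; θ = arccos((tr R − 1)/2) = 0.432436 rad = 24.777°
axis k = ((R−Rᵀ)₃₂, (R−Rᵀ)₁₃, (R−Rᵀ)₂₁) / (2 sinθ) = (+0.136826, -0.021408, +0.990364)
rvec = θ·k = (+0.059168, -0.009258, +0.428269)

rvec=(0.0592, -0.0093, 0.4283) tvec=(-0.1842, 0.0879, 1.1097)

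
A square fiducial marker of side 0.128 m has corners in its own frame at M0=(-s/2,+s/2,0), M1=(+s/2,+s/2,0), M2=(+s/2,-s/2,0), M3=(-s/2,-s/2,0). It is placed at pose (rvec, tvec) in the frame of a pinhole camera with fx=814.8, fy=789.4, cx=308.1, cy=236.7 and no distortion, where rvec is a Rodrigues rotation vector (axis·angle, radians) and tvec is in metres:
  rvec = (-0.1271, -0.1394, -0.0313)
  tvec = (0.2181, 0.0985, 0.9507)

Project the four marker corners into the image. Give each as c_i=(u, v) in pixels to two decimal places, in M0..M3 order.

c0=(445.37, 374.82) c1=(551.24, 369.84) c2=(542.94, 264.13) c3=(438.68, 267.02)

Intrinsics K: fx=814.8, fy=789.4, cx=308.1, cy=236.7
Marker side s = 0.128 m; corners in marker frame (Z=0):
  M0 = (-0.0640, +0.0640, 0)
  M1 = (+0.0640, +0.0640, 0)
  M2 = (+0.0640, -0.0640, 0)
  M3 = (-0.0640, -0.0640, 0)
rvec = (-0.1271, -0.1394, -0.0313), |rvec| = θ = 0.19122 rad = 10.956°
Rodrigues: sinθ=0.19006, 1−cosθ=0.01823; R = I + sinθ·[k]× + (1−cosθ)·[k]×²:
    [+0.98983 +0.03994 -0.13657]
    [-0.02228 +0.99146 +0.12850]
    [+0.14054 -0.12415 +0.98226]
t = (0.2181, 0.0985, 0.9507) m
M0: Pc = R·M0+t = (+0.15731, +0.16338, +0.93376); u = 814.8·(+0.15731)/0.93376 + 308.1 = 445.3667, v = 789.4·(+0.16338)/0.93376 + 236.7 = 374.8206
M1: Pc = R·M1+t = (+0.28401, +0.16053, +0.95175); u = 814.8·(+0.28401)/0.95175 + 308.1 = 551.2391, v = 789.4·(+0.16053)/0.95175 + 236.7 = 369.8449
M2: Pc = R·M2+t = (+0.27889, +0.03362, +0.96764); u = 814.8·(+0.27889)/0.96764 + 308.1 = 542.9411, v = 789.4·(+0.03362)/0.96764 + 236.7 = 264.1279
M3: Pc = R·M3+t = (+0.15219, +0.03647, +0.94965); u = 814.8·(+0.15219)/0.94965 + 308.1 = 438.6831, v = 789.4·(+0.03647)/0.94965 + 236.7 = 267.0178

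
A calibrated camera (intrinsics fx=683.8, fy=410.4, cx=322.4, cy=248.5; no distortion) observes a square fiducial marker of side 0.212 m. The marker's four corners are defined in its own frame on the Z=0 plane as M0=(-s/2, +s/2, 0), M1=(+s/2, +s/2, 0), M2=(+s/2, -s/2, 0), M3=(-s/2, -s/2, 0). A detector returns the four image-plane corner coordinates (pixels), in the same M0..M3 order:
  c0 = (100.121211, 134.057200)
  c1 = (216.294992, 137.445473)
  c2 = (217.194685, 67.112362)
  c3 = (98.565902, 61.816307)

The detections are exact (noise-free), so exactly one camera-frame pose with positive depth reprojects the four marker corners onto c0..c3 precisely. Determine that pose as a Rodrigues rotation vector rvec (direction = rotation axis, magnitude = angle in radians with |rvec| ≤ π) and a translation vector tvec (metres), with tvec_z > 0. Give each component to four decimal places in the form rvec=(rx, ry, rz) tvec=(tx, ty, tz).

Intrinsics K: fx=683.8, fy=410.4, cx=322.4, cy=248.5
Marker side s = 0.212 m; corners in marker frame (Z=0):
  M0 = (-0.1060, +0.1060, 0)
  M1 = (+0.1060, +0.1060, 0)
  M2 = (+0.1060, -0.1060, 0)
  M3 = (-0.1060, -0.1060, 0)
Detected image corners:
  c0 = (100.121211, 134.057200) px
  c1 = (216.294992, 137.445473) px
  c2 = (217.194685, 67.112362) px
  c3 = (98.565902, 61.816307) px
Planar DLT: solve 8×8 A·h = b for H (H[2,2]=1):
  H  [+572.72382 +17.00852 +158.79412]
  H  [+32.47280 +346.04289 +100.50691]
  H  [+0.12025 +0.09830 +1.00000]
B = K⁻¹H; ‖b₁‖=0.790095, ‖b₂‖=0.790095; λ = 2/(‖b₁‖+‖b₂‖) = 1.265670, sign → tz>0 ⇒ λ=+1.265670
r₁ = λ·B[:,0] = (+0.98832,+0.00799,+0.15219); r₂ = λ·B[:,1] = (-0.02718,+0.99186,+0.12442)
r₃ = r₁×r₂ = (-0.14996,-0.12710,+0.98049); SVD([r₁ r₂ r₃]) → R = UVᵀ:
  R  [+0.98832 -0.02718 -0.14996]
  R  [+0.00799 +0.99186 -0.12710]
  R  [+0.15219 +0.12442 +0.98049]
t = (-0.30282, -0.45641, +1.26567) m
tr R = 2.960664; θ = arccos((tr R − 1)/2) = 0.198660 rad = 11.382°
axis k = ((R−Rᵀ)₃₂, (R−Rᵀ)₁₃, (R−Rᵀ)₂₁) / (2 sinθ) = (+0.637223, -0.765511, +0.089104)
rvec = θ·k = (+0.126590, -0.152076, +0.017701)

rvec=(0.1266, -0.1521, 0.0177) tvec=(-0.3028, -0.4564, 1.2657)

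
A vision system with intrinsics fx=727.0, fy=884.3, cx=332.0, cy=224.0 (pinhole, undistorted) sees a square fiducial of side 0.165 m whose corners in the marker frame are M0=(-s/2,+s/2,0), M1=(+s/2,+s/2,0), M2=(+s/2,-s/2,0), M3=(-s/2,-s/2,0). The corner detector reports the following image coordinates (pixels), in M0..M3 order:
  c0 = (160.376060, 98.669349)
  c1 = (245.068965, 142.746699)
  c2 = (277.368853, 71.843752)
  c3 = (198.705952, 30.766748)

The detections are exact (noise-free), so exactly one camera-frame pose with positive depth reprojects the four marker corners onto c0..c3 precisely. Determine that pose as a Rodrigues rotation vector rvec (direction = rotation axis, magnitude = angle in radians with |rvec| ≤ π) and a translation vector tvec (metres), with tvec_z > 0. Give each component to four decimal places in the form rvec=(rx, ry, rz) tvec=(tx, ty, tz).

rvec=(-0.6327, -0.1428, 0.3853) tvec=(-0.2068, -0.2134, 1.3552)

Intrinsics K: fx=727.0, fy=884.3, cx=332.0, cy=224.0
Marker side s = 0.165 m; corners in marker frame (Z=0):
  M0 = (-0.0825, +0.0825, 0)
  M1 = (+0.0825, +0.0825, 0)
  M2 = (+0.0825, -0.0825, 0)
  M3 = (-0.0825, -0.0825, 0)
Detected image corners:
  c0 = (160.376060, 98.669349) px
  c1 = (245.068965, 142.746699) px
  c2 = (277.368853, 71.843752) px
  c3 = (198.705952, 30.766748) px
Planar DLT: solve 8×8 A·h = b for H (H[2,2]=1):
  H  [+496.52433 -311.67995 +221.05879]
  H  [+258.55983 +382.51495 +84.75524]
  H  [+0.00987 -0.44317 +1.00000]
B = K⁻¹H; ‖b₁‖=0.737872, ‖b₂‖=0.737872; λ = 2/(‖b₁‖+‖b₂‖) = 1.355248, sign → tz>0 ⇒ λ=+1.355248
r₁ = λ·B[:,0] = (+0.91950,+0.39287,+0.01337); r₂ = λ·B[:,1] = (-0.30675,+0.73837,-0.60060)
r₃ = r₁×r₂ = (-0.24583,+0.54815,+0.79944); SVD([r₁ r₂ r₃]) → R = UVᵀ:
  R  [+0.91950 -0.30675 -0.24583]
  R  [+0.39287 +0.73837 +0.54815]
  R  [+0.01337 -0.60060 +0.79944]
t = (-0.20681, -0.21340, +1.35525) m
tr R = 2.457299; θ = arccos((tr R − 1)/2) = 0.754448 rad = 43.227°
axis k = ((R−Rᵀ)₃₂, (R−Rᵀ)₁₃, (R−Rᵀ)₂₁) / (2 sinθ) = (-0.838642, -0.189235, +0.510754)
rvec = θ·k = (-0.632712, -0.142768, +0.385338)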